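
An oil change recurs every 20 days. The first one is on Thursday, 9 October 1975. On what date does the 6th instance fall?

The 6th occurrence is 5 intervals after the first: 5 × 20 = 100 days after 9 October 1975.
October has 31 days — 22 days to the end of October leaves 78.
November has 30 days (48 left).
December has 31 days (17 left).
17 days into January → 17 January 1976.

17 January 1976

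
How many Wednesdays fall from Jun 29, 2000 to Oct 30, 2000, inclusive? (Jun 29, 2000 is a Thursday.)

17

Jun 29, 2000 is a Thursday; the first Wednesday on or after it is Jul 5, 2000 (6 days later).
From Jul 5, 2000 to Oct 30, 2000: 26 + 31 + 30 + 30 = 117 days (rest of Jul, Aug, Sep, Oct).
117 ÷ 7 = 16 full weeks with remainder 5, so 16 more Wednesdays after the first → 17.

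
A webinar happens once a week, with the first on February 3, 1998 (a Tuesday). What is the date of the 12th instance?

April 21, 1998

The 12th occurrence is 11 intervals after the first: 11 × 7 = 77 days after February 3, 1998.
February has 28 days — 25 days to the end of February leaves 52.
March has 31 days (21 left).
21 days into April → April 21, 1998.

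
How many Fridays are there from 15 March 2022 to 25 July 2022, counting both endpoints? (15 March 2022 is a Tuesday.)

15 March 2022 is a Tuesday; the first Friday on or after it is 18 March 2022 (3 days later).
From 18 March 2022 to 25 July 2022: 13 + 30 + 31 + 30 + 25 = 129 days (rest of March, April, May, June, July).
129 ÷ 7 = 18 full weeks with remainder 3, so 18 more Fridays after the first → 19.

19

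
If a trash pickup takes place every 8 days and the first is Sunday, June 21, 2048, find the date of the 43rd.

May 23, 2049

The 43rd occurrence is 42 intervals after the first: 42 × 8 = 336 days after June 21, 2048.
June has 30 days — 9 days to the end of June leaves 327.
July has 31 days (296 left).
August has 31 days (265 left).
September has 30 days (235 left).
October has 31 days (204 left).
November has 30 days (174 left).
December has 31 days (143 left).
January has 31 days (112 left).
February has 28 days (84 left).
March has 31 days (53 left).
April has 30 days (23 left).
23 days into May → May 23, 2049.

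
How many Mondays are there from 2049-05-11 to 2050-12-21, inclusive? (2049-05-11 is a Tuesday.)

2049-05-11 is a Tuesday; the first Monday on or after it is 2049-05-17 (6 days later).
From 2049-05-17 to 2050-12-21: 228 + 355 = 583 days (rest of 2049, to 2050-12-21 in 2050).
583 ÷ 7 = 83 full weeks with remainder 2, so 83 more Mondays after the first → 84.

84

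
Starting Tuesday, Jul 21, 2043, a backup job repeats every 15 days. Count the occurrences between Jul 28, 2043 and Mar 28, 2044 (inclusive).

Occurrences land 15·i days after Jul 21, 2043 for i = 0, 1, 2, …
Jul 28, 2043 is 7 days after the start; 7 ÷ 15 = 0 remainder 7; since the remainder is 7, round up to i = 1. First occurrence in the window: #2 on Aug 5, 2043 (1×15 = 15 days in).
Mar 28, 2044 is 251 days after the start; 251 ÷ 15 = 16 remainder 11. Last occurrence in the window: #17 on Mar 17, 2044.
Occurrences #2 through #17: 16 in total.

16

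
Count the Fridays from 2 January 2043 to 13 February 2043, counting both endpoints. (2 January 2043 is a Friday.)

7

2 January 2043 is a Friday; the first Friday on or after it is 2 January 2043.
From 2 January 2043 to 13 February 2043: 29 + 13 = 42 days (rest of January, February).
42 ÷ 7 = 6 full weeks with remainder 0, so 6 more Fridays after the first → 7.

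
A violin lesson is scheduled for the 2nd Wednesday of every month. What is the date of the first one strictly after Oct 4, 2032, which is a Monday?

Oct 2032 starts on a Friday; its first Wednesday is the 6th, so the 2nd Wednesday is the 13th — Oct 13, 2032.
Oct 13, 2032 is after Oct 4, 2032, so that is the next one.

Oct 13, 2032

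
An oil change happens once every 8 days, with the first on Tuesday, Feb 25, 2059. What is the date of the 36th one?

Dec 2, 2059

The 36th occurrence is 35 intervals after the first: 35 × 8 = 280 days after Feb 25, 2059.
Feb has 28 days — 3 days to the end of Feb leaves 277.
Mar has 31 days (246 left).
Apr has 30 days (216 left).
May has 31 days (185 left).
Jun has 30 days (155 left).
Jul has 31 days (124 left).
Aug has 31 days (93 left).
Sep has 30 days (63 left).
Oct has 31 days (32 left).
Nov has 30 days (2 left).
2 days into Dec → Dec 2, 2059.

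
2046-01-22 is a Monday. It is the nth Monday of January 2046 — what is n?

4th

Day 22 falls in week ⌈22/7⌉ of the month.
Days 1–7 hold the 1st Monday, 8–14 the 2nd, 15–21 the 3rd, 22–28 the 4th, 29–31 the 5th.
22 is in the range for the 4th.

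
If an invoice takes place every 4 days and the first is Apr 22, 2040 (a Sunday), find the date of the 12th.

Jun 5, 2040

The 12th occurrence is 11 intervals after the first: 11 × 4 = 44 days after Apr 22, 2040.
Apr has 30 days — 8 days to the end of Apr leaves 36.
May has 31 days (5 left).
5 days into Jun → Jun 5, 2040.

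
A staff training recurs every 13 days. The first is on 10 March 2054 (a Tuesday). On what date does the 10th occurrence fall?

5 July 2054

The 10th occurrence is 9 intervals after the first: 9 × 13 = 117 days after 10 March 2054.
March has 31 days — 21 days to the end of March leaves 96.
April has 30 days (66 left).
May has 31 days (35 left).
June has 30 days (5 left).
5 days into July → 5 July 2054.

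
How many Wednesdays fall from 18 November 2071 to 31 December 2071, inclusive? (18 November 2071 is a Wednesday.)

7

18 November 2071 is a Wednesday; the first Wednesday on or after it is 18 November 2071.
From 18 November 2071 to 31 December 2071: 12 + 31 = 43 days (rest of November, December).
43 ÷ 7 = 6 full weeks with remainder 1, so 6 more Wednesdays after the first → 7.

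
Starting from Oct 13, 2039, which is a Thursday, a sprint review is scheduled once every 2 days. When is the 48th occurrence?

Jan 15, 2040

The 48th occurrence is 47 intervals after the first: 47 × 2 = 94 days after Oct 13, 2039.
Oct has 31 days — 18 days to the end of Oct leaves 76.
Nov has 30 days (46 left).
Dec has 31 days (15 left).
15 days into Jan → Jan 15, 2040.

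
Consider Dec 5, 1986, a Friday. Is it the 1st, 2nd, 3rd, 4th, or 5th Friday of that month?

Day 5 falls in week ⌈5/7⌉ of the month.
Days 1–7 hold the 1st Friday, 8–14 the 2nd, 15–21 the 3rd, 22–28 the 4th, 29–31 the 5th.
5 is in the range for the 1st.

1st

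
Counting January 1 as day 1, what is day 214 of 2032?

January has 31 days (214 − 31 = 183 remain).
February has 29 days (183 − 29 = 154 remain).
March has 31 days (154 − 31 = 123 remain).
April has 30 days (123 − 30 = 93 remain).
May has 31 days (93 − 31 = 62 remain).
June has 30 days (62 − 30 = 32 remain).
July has 31 days (32 − 31 = 1 remain).
1 into August → August 1.

2032-08-01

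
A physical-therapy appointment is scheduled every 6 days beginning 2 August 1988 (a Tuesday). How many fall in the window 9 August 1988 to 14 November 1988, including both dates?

16

Occurrences land 6·i days after 2 August 1988 for i = 0, 1, 2, …
9 August 1988 is 7 days after the start; 7 ÷ 6 = 1 remainder 1; since the remainder is 1, round up to i = 2. First occurrence in the window: #3 on 14 August 1988 (2×6 = 12 days in).
14 November 1988 is 104 days after the start; 104 ÷ 6 = 17 remainder 2. Last occurrence in the window: #18 on 12 November 1988.
Occurrences #3 through #18: 16 in total.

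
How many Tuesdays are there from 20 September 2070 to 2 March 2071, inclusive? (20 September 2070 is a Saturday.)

23

20 September 2070 is a Saturday; the first Tuesday on or after it is 23 September 2070 (3 days later).
From 23 September 2070 to 2 March 2071: 7 + 31 + 30 + 31 + 31 + 28 + 2 = 160 days (rest of September, October, November, December, January, February, March).
160 ÷ 7 = 22 full weeks with remainder 6, so 22 more Tuesdays after the first → 23.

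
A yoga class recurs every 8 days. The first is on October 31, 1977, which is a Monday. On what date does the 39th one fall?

August 31, 1978

The 39th occurrence is 38 intervals after the first: 38 × 8 = 304 days after October 31, 1977.
October has 31 days — 0 days to the end of October leaves 304.
November has 30 days (274 left).
December has 31 days (243 left).
January has 31 days (212 left).
February has 28 days (184 left).
March has 31 days (153 left).
April has 30 days (123 left).
May has 31 days (92 left).
June has 30 days (62 left).
July has 31 days (31 left).
31 days into August → August 31, 1978.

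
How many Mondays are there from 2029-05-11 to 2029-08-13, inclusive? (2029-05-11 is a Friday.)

14

2029-05-11 is a Friday; the first Monday on or after it is 2029-05-14 (3 days later).
From 2029-05-14 to 2029-08-13: 17 + 30 + 31 + 13 = 91 days (rest of May, June, July, August).
91 ÷ 7 = 13 full weeks with remainder 0, so 13 more Mondays after the first → 14.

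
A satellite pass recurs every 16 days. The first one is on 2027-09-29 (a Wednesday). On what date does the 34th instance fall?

The 34th occurrence is 33 intervals after the first: 33 × 16 = 528 days after 2027-09-29.
September has 30 days — 1 day to the end of September leaves 527.
From end of September to end of 2027 is 92 days (435 left).
2028 has 366 days (69 left).
January has 31 days (38 left).
February has 28 days (10 left).
10 days into March → 2029-03-10.

2029-03-10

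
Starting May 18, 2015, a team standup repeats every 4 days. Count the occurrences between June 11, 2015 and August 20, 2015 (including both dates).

Occurrences land 4·i days after May 18, 2015 for i = 0, 1, 2, …
June 11, 2015 is 24 days after the start; 24 ÷ 4 = 6 remainder 0. First occurrence in the window: #7 on June 11, 2015 (6×4 = 24 days in).
August 20, 2015 is 94 days after the start; 94 ÷ 4 = 23 remainder 2. Last occurrence in the window: #24 on August 18, 2015.
Occurrences #7 through #24: 18 in total.

18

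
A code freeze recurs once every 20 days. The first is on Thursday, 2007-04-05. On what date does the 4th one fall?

2007-06-04

The 4th occurrence is 3 intervals after the first: 3 × 20 = 60 days after 2007-04-05.
April has 30 days — 25 days to the end of April leaves 35.
May has 31 days (4 left).
4 days into June → 2007-06-04.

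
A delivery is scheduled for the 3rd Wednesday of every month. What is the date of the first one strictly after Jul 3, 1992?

Jul 15, 1992

Jul 1992 starts on a Wednesday; its first Wednesday is the 1st, so the 3rd Wednesday is the 15th — Jul 15, 1992.
Jul 15, 1992 is after Jul 3, 1992, so that is the next one.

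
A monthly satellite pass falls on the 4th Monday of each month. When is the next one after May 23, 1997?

May 26, 1997

May 1997 starts on a Thursday; its first Monday is the 5th, so the 4th Monday is the 26th — May 26, 1997.
May 26, 1997 is after May 23, 1997, so that is the next one.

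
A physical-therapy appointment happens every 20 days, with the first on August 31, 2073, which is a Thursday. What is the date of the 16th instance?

June 27, 2074

The 16th occurrence is 15 intervals after the first: 15 × 20 = 300 days after August 31, 2073.
August has 31 days — 0 days to the end of August leaves 300.
September has 30 days (270 left).
October has 31 days (239 left).
November has 30 days (209 left).
December has 31 days (178 left).
January has 31 days (147 left).
February has 28 days (119 left).
March has 31 days (88 left).
April has 30 days (58 left).
May has 31 days (27 left).
27 days into June → June 27, 2074.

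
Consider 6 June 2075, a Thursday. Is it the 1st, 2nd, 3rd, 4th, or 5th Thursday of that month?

1st

Day 6 falls in week ⌈6/7⌉ of the month.
Days 1–7 hold the 1st Thursday, 8–14 the 2nd, 15–21 the 3rd, 22–28 the 4th, 29–31 the 5th.
6 is in the range for the 1st.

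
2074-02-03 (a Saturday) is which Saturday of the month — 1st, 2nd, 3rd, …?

1st

Day 3 falls in week ⌈3/7⌉ of the month.
Days 1–7 hold the 1st Saturday, 8–14 the 2nd, 15–21 the 3rd, 22–28 the 4th, 29–31 the 5th.
3 is in the range for the 1st.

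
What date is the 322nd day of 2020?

January has 31 days (322 − 31 = 291 remain).
February has 29 days (291 − 29 = 262 remain).
March has 31 days (262 − 31 = 231 remain).
April has 30 days (231 − 30 = 201 remain).
May has 31 days (201 − 31 = 170 remain).
June has 30 days (170 − 30 = 140 remain).
July has 31 days (140 − 31 = 109 remain).
August has 31 days (109 − 31 = 78 remain).
September has 30 days (78 − 30 = 48 remain).
October has 31 days (48 − 31 = 17 remain).
17 into November → November 17.

November 17, 2020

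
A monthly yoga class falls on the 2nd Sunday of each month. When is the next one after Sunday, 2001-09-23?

September 2001 starts on a Saturday; its first Sunday is the 2nd, so the 2nd Sunday is the 9th — 2001-09-09.
That is not after 2001-09-23, so look at October 2001.
October 2001 starts on a Monday; its first Sunday is the 7th, so the 2nd Sunday is the 14th — 2001-10-14.

2001-10-14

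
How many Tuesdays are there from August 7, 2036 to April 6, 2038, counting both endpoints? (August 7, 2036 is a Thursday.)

87

August 7, 2036 is a Thursday; the first Tuesday on or after it is August 12, 2036 (5 days later).
From August 12, 2036 to April 6, 2038: 141 + 365 + 96 = 602 days (rest of 2036, 2037, to April 6, 2038 in 2038).
602 ÷ 7 = 86 full weeks with remainder 0, so 86 more Tuesdays after the first → 87.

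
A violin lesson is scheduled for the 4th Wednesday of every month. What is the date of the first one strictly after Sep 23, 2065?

Oct 28, 2065

Sep 2065 starts on a Tuesday; its first Wednesday is the 2nd, so the 4th Wednesday is the 23rd — Sep 23, 2065.
That is not after Sep 23, 2065, so look at Oct 2065.
Oct 2065 starts on a Thursday; its first Wednesday is the 7th, so the 4th Wednesday is the 28th — Oct 28, 2065.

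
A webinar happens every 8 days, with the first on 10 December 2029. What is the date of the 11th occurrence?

The 11th occurrence is 10 intervals after the first: 10 × 8 = 80 days after 10 December 2029.
December has 31 days — 21 days to the end of December leaves 59.
January has 31 days (28 left).
28 days into February → 28 February 2030.

28 February 2030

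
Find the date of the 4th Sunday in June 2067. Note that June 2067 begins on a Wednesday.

June 2067 begins on a Wednesday, so the first Sunday is June 5 (4 days later).
The 4th Sunday is 3 weeks later: 5 + 21 = 26.

June 26, 2067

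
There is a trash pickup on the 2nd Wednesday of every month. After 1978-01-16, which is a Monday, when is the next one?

1978-02-08

January 1978 starts on a Sunday; its first Wednesday is the 4th, so the 2nd Wednesday is the 11th — 1978-01-11.
That is not after 1978-01-16, so look at February 1978.
February 1978 starts on a Wednesday; its first Wednesday is the 1st, so the 2nd Wednesday is the 8th — 1978-02-08.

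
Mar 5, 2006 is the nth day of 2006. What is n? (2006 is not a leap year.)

64

Days in months before Mar: 31 + 28 = 59.
Plus 5 days into Mar → day 64.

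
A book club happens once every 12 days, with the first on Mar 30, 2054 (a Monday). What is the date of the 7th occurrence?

The 7th occurrence is 6 intervals after the first: 6 × 12 = 72 days after Mar 30, 2054.
Mar has 31 days — 1 day to the end of Mar leaves 71.
Apr has 30 days (41 left).
May has 31 days (10 left).
10 days into Jun → Jun 10, 2054.

Jun 10, 2054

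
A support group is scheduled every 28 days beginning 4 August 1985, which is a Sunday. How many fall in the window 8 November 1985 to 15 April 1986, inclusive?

Occurrences land 28·i days after 4 August 1985 for i = 0, 1, 2, …
8 November 1985 is 96 days after the start; 96 ÷ 28 = 3 remainder 12; since the remainder is 12, round up to i = 4. First occurrence in the window: #5 on 24 November 1985 (4×28 = 112 days in).
15 April 1986 is 254 days after the start; 254 ÷ 28 = 9 remainder 2. Last occurrence in the window: #10 on 13 April 1986.
Occurrences #5 through #10: 6 in total.

6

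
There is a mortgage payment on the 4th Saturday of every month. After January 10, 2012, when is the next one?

January 28, 2012

January 2012 starts on a Sunday; its first Saturday is the 7th, so the 4th Saturday is the 28th — January 28, 2012.
January 28, 2012 is after January 10, 2012, so that is the next one.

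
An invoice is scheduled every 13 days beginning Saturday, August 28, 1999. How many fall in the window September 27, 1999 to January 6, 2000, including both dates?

8

Occurrences land 13·i days after August 28, 1999 for i = 0, 1, 2, …
September 27, 1999 is 30 days after the start; 30 ÷ 13 = 2 remainder 4; since the remainder is 4, round up to i = 3. First occurrence in the window: #4 on October 6, 1999 (3×13 = 39 days in).
January 6, 2000 is 131 days after the start; 131 ÷ 13 = 10 remainder 1. Last occurrence in the window: #11 on January 5, 2000.
Occurrences #4 through #11: 8 in total.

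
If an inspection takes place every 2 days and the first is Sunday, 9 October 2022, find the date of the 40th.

26 December 2022

The 40th occurrence is 39 intervals after the first: 39 × 2 = 78 days after 9 October 2022.
October has 31 days — 22 days to the end of October leaves 56.
November has 30 days (26 left).
26 days into December → 26 December 2022.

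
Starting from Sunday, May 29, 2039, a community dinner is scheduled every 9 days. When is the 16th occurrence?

Oct 11, 2039

The 16th occurrence is 15 intervals after the first: 15 × 9 = 135 days after May 29, 2039.
May has 31 days — 2 days to the end of May leaves 133.
Jun has 30 days (103 left).
Jul has 31 days (72 left).
Aug has 31 days (41 left).
Sep has 30 days (11 left).
11 days into Oct → Oct 11, 2039.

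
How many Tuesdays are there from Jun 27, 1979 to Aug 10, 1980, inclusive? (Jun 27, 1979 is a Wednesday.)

Jun 27, 1979 is a Wednesday; the first Tuesday on or after it is Jul 3, 1979 (6 days later).
From Jul 3, 1979 to Aug 10, 1980: 181 + 223 = 404 days (rest of 1979, to Aug 10, 1980 in 1980).
404 ÷ 7 = 57 full weeks with remainder 5, so 57 more Tuesdays after the first → 58.

58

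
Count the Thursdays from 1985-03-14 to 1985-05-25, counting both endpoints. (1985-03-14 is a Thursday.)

1985-03-14 is a Thursday; the first Thursday on or after it is 1985-03-14.
From 1985-03-14 to 1985-05-25: 17 + 30 + 25 = 72 days (rest of March, April, May).
72 ÷ 7 = 10 full weeks with remainder 2, so 10 more Thursdays after the first → 11.

11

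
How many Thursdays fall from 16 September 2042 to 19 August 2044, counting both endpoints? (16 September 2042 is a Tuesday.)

16 September 2042 is a Tuesday; the first Thursday on or after it is 18 September 2042 (2 days later).
From 18 September 2042 to 19 August 2044: 104 + 365 + 232 = 701 days (rest of 2042, 2043, to 19 August 2044 in 2044).
701 ÷ 7 = 100 full weeks with remainder 1, so 100 more Thursdays after the first → 101.

101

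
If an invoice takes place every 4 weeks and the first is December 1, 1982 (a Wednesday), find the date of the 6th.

The 6th occurrence is 5 intervals after the first: 5 × 28 = 140 days after December 1, 1982.
December has 31 days — 30 days to the end of December leaves 110.
January has 31 days (79 left).
February has 28 days (51 left).
March has 31 days (20 left).
20 days into April → April 20, 1983.

April 20, 1983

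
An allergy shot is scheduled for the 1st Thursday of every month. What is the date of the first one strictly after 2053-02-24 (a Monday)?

February 2053 starts on a Saturday, so its 1st Thursday is 2053-02-06 (5 days in).
That is not after 2053-02-24, so look at March 2053.
March 2053 starts on a Saturday, so its 1st Thursday is 2053-03-06 (5 days in).

2053-03-06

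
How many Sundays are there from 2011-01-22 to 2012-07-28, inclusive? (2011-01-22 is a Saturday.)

2011-01-22 is a Saturday; the first Sunday on or after it is 2011-01-23 (1 day later).
From 2011-01-23 to 2012-07-28: 342 + 210 = 552 days (rest of 2011, to 2012-07-28 in 2012).
552 ÷ 7 = 78 full weeks with remainder 6, so 78 more Sundays after the first → 79.

79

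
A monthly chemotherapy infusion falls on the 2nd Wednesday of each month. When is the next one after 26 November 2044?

November 2044 starts on a Tuesday; its first Wednesday is the 2nd, so the 2nd Wednesday is the 9th — 9 November 2044.
That is not after 26 November 2044, so look at December 2044.
December 2044 starts on a Thursday; its first Wednesday is the 7th, so the 2nd Wednesday is the 14th — 14 December 2044.

14 December 2044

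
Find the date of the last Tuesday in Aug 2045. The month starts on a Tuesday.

Aug 2045 begins on a Tuesday, so the first Tuesday is Aug 1.
Aug 2045 has 31 days. Adding weeks: 1, 8, 15, 22, 29 — the last one ≤ 31 is the 29th.

Aug 29, 2045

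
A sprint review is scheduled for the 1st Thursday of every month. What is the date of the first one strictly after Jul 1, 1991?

Jul 1991 starts on a Monday, so its 1st Thursday is Jul 4, 1991 (3 days in).
Jul 4, 1991 is after Jul 1, 1991, so that is the next one.

Jul 4, 1991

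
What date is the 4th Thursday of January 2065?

January 2065 begins on a Thursday, so the first Thursday is January 1.
The 4th Thursday is 3 weeks later: 1 + 21 = 22.

January 22, 2065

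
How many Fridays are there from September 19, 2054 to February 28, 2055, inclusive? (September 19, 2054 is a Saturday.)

23

September 19, 2054 is a Saturday; the first Friday on or after it is September 25, 2054 (6 days later).
From September 25, 2054 to February 28, 2055: 5 + 31 + 30 + 31 + 31 + 28 = 156 days (rest of September, October, November, December, January, February).
156 ÷ 7 = 22 full weeks with remainder 2, so 22 more Fridays after the first → 23.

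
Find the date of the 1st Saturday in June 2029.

June 2029 begins on a Friday, so the first Saturday is June 2 (1 day later).

June 2, 2029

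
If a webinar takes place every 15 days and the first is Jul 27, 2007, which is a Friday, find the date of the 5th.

The 5th occurrence is 4 intervals after the first: 4 × 15 = 60 days after Jul 27, 2007.
Jul has 31 days — 4 days to the end of Jul leaves 56.
Aug has 31 days (25 left).
25 days into Sep → Sep 25, 2007.

Sep 25, 2007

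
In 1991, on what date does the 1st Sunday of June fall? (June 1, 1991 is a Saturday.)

June 2, 1991

June 1991 begins on a Saturday, so the first Sunday is June 2 (1 day later).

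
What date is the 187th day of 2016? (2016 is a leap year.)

5 July 2016

January has 31 days (187 − 31 = 156 remain).
February has 29 days (156 − 29 = 127 remain).
March has 31 days (127 − 31 = 96 remain).
April has 30 days (96 − 30 = 66 remain).
May has 31 days (66 − 31 = 35 remain).
June has 30 days (35 − 30 = 5 remain).
5 into July → July 5.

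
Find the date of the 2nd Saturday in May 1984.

12 May 1984

The first Saturday of May 1984 is May 5.
The 2nd Saturday is 1 weeks later: 5 + 7 = 12.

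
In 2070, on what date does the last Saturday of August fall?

August 2070 begins on a Friday, so the first Saturday is August 2 (1 day later).
August 2070 has 31 days. Adding weeks: 2, 9, 16, 23, 30 — the last one ≤ 31 is the 30th.

2070-08-30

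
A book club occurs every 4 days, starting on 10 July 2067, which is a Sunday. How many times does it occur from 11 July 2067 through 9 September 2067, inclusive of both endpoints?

Occurrences land 4·i days after 10 July 2067 for i = 0, 1, 2, …
11 July 2067 is 1 day after the start; 1 ÷ 4 = 0 remainder 1; since the remainder is 1, round up to i = 1. First occurrence in the window: #2 on 14 July 2067 (1×4 = 4 days in).
9 September 2067 is 61 days after the start; 61 ÷ 4 = 15 remainder 1. Last occurrence in the window: #16 on 8 September 2067.
Occurrences #2 through #16: 15 in total.

15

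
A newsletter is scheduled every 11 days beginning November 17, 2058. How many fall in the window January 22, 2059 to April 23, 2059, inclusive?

9

Occurrences land 11·i days after November 17, 2058 for i = 0, 1, 2, …
January 22, 2059 is 66 days after the start; 66 ÷ 11 = 6 remainder 0. First occurrence in the window: #7 on January 22, 2059 (6×11 = 66 days in).
April 23, 2059 is 157 days after the start; 157 ÷ 11 = 14 remainder 3. Last occurrence in the window: #15 on April 20, 2059.
Occurrences #7 through #15: 9 in total.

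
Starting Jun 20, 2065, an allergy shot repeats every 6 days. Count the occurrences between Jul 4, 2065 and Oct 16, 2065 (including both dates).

17

Occurrences land 6·i days after Jun 20, 2065 for i = 0, 1, 2, …
Jul 4, 2065 is 14 days after the start; 14 ÷ 6 = 2 remainder 2; since the remainder is 2, round up to i = 3. First occurrence in the window: #4 on Jul 8, 2065 (3×6 = 18 days in).
Oct 16, 2065 is 118 days after the start; 118 ÷ 6 = 19 remainder 4. Last occurrence in the window: #20 on Oct 12, 2065.
Occurrences #4 through #20: 17 in total.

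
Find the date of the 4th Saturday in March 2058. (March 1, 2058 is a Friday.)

23 March 2058

March 2058 begins on a Friday, so the first Saturday is March 2 (1 day later).
The 4th Saturday is 3 weeks later: 2 + 21 = 23.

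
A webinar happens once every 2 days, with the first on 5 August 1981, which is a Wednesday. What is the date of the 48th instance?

The 48th occurrence is 47 intervals after the first: 47 × 2 = 94 days after 5 August 1981.
August has 31 days — 26 days to the end of August leaves 68.
September has 30 days (38 left).
October has 31 days (7 left).
7 days into November → 7 November 1981.

7 November 1981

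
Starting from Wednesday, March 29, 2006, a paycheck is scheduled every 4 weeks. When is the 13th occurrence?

The 13th occurrence is 12 intervals after the first: 12 × 28 = 336 days after March 29, 2006.
March has 31 days — 2 days to the end of March leaves 334.
April has 30 days (304 left).
May has 31 days (273 left).
June has 30 days (243 left).
July has 31 days (212 left).
August has 31 days (181 left).
September has 30 days (151 left).
October has 31 days (120 left).
November has 30 days (90 left).
December has 31 days (59 left).
January has 31 days (28 left).
28 days into February → February 28, 2007.

February 28, 2007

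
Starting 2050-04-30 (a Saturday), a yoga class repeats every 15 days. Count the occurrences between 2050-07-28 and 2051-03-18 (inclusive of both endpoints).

Occurrences land 15·i days after 2050-04-30 for i = 0, 1, 2, …
2050-07-28 is 89 days after the start; 89 ÷ 15 = 5 remainder 14; since the remainder is 14, round up to i = 6. First occurrence in the window: #7 on 2050-07-29 (6×15 = 90 days in).
2051-03-18 is 322 days after the start; 322 ÷ 15 = 21 remainder 7. Last occurrence in the window: #22 on 2051-03-11.
Occurrences #7 through #22: 16 in total.

16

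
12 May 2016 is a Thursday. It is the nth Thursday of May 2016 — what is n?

2nd

Day 12 falls in week ⌈12/7⌉ of the month.
Days 1–7 hold the 1st Thursday, 8–14 the 2nd, 15–21 the 3rd, 22–28 the 4th, 29–31 the 5th.
12 is in the range for the 2nd.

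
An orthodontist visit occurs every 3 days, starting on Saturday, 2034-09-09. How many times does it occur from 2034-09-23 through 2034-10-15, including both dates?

Occurrences land 3·i days after 2034-09-09 for i = 0, 1, 2, …
2034-09-23 is 14 days after the start; 14 ÷ 3 = 4 remainder 2; since the remainder is 2, round up to i = 5. First occurrence in the window: #6 on 2034-09-24 (5×3 = 15 days in).
2034-10-15 is 36 days after the start; 36 ÷ 3 = 12 remainder 0. Last occurrence in the window: #13 on 2034-10-15.
Occurrences #6 through #13: 8 in total.

8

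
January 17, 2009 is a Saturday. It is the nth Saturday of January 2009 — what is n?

Day 17 falls in week ⌈17/7⌉ of the month.
Days 1–7 hold the 1st Saturday, 8–14 the 2nd, 15–21 the 3rd, 22–28 the 4th, 29–31 the 5th.
17 is in the range for the 3rd.

3rd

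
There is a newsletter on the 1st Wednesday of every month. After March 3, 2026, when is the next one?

March 2026 starts on a Sunday, so its 1st Wednesday is March 4, 2026 (3 days in).
March 4, 2026 is after March 3, 2026, so that is the next one.

March 4, 2026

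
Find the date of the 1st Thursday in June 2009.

June 4, 2009

June 2009 begins on a Monday, so the first Thursday is June 4 (3 days later).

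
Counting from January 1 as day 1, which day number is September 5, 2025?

Days in months before September: 31 + 28 + 31 + 30 + 31 + 30 + 31 + 31 = 243.
Plus 5 days into September → day 248.

248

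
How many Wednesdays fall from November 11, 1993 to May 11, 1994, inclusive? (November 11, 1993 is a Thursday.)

26

November 11, 1993 is a Thursday; the first Wednesday on or after it is November 17, 1993 (6 days later).
From November 17, 1993 to May 11, 1994: 13 + 31 + 31 + 28 + 31 + 30 + 11 = 175 days (rest of November, December, January, February, March, April, May).
175 ÷ 7 = 25 full weeks with remainder 0, so 25 more Wednesdays after the first → 26.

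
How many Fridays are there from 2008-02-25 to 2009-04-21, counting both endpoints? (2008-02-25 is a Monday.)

60

2008-02-25 is a Monday; the first Friday on or after it is 2008-02-29 (4 days later).
From 2008-02-29 to 2009-04-21: 306 + 111 = 417 days (rest of 2008, to 2009-04-21 in 2009).
417 ÷ 7 = 59 full weeks with remainder 4, so 59 more Fridays after the first → 60.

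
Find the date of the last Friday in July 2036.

25 July 2036

The first Friday of July 2036 is July 4.
July 2036 has 31 days. Adding weeks: 4, 11, 18, 25 — the last one ≤ 31 is the 25th.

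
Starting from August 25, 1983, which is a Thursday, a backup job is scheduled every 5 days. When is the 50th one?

The 50th occurrence is 49 intervals after the first: 49 × 5 = 245 days after August 25, 1983.
August has 31 days — 6 days to the end of August leaves 239.
September has 30 days (209 left).
October has 31 days (178 left).
November has 30 days (148 left).
December has 31 days (117 left).
January has 31 days (86 left).
February has 29 days (57 left).
March has 31 days (26 left).
26 days into April → April 26, 1984.

April 26, 1984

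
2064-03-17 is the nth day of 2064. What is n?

Days in months before March: 31 + 29 = 60.
Plus 17 days into March → day 77.

77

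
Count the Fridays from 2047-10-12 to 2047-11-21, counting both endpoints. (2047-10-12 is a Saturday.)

5

2047-10-12 is a Saturday; the first Friday on or after it is 2047-10-18 (6 days later).
From 2047-10-18 to 2047-11-21: 13 + 21 = 34 days (rest of October, November).
34 ÷ 7 = 4 full weeks with remainder 6, so 4 more Fridays after the first → 5.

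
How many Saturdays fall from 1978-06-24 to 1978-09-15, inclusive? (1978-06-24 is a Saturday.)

12

1978-06-24 is a Saturday; the first Saturday on or after it is 1978-06-24.
From 1978-06-24 to 1978-09-15: 6 + 31 + 31 + 15 = 83 days (rest of June, July, August, September).
83 ÷ 7 = 11 full weeks with remainder 6, so 11 more Saturdays after the first → 12.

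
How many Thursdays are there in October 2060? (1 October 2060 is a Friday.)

4

1 October 2060 is a Friday; the first Thursday on or after it is 7 October 2060 (6 days later).
From 7 October 2060 to 31 October 2060 is 31 − 7 = 24 days.
24 ÷ 7 = 3 full weeks with remainder 3, so 3 more Thursdays after the first → 4.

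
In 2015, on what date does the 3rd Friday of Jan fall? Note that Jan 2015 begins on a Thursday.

Jan 2015 begins on a Thursday, so the first Friday is Jan 2 (1 day later).
The 3rd Friday is 2 weeks later: 2 + 14 = 16.

Jan 16, 2015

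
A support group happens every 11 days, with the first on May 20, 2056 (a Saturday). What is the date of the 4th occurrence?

June 22, 2056

The 4th occurrence is 3 intervals after the first: 3 × 11 = 33 days after May 20, 2056.
May has 31 days — 11 days to the end of May leaves 22.
22 days into June → June 22, 2056.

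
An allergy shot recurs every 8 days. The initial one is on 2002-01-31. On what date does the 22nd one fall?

The 22nd occurrence is 21 intervals after the first: 21 × 8 = 168 days after 2002-01-31.
January has 31 days — 0 days to the end of January leaves 168.
February has 28 days (140 left).
March has 31 days (109 left).
April has 30 days (79 left).
May has 31 days (48 left).
June has 30 days (18 left).
18 days into July → 2002-07-18.

2002-07-18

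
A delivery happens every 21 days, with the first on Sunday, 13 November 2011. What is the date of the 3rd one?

The 3rd occurrence is 2 intervals after the first: 2 × 21 = 42 days after 13 November 2011.
November has 30 days — 17 days to the end of November leaves 25.
25 days into December → 25 December 2011.

25 December 2011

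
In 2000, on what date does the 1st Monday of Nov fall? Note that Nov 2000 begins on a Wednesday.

Nov 6, 2000

Nov 2000 begins on a Wednesday, so the first Monday is Nov 6 (5 days later).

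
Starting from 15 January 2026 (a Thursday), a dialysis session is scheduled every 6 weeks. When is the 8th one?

5 November 2026

The 8th occurrence is 7 intervals after the first: 7 × 42 = 294 days after 15 January 2026.
January has 31 days — 16 days to the end of January leaves 278.
February has 28 days (250 left).
March has 31 days (219 left).
April has 30 days (189 left).
May has 31 days (158 left).
June has 30 days (128 left).
July has 31 days (97 left).
August has 31 days (66 left).
September has 30 days (36 left).
October has 31 days (5 left).
5 days into November → 5 November 2026.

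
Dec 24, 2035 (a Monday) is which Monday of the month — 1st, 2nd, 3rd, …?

4th

Day 24 falls in week ⌈24/7⌉ of the month.
Days 1–7 hold the 1st Monday, 8–14 the 2nd, 15–21 the 3rd, 22–28 the 4th, 29–31 the 5th.
24 is in the range for the 4th.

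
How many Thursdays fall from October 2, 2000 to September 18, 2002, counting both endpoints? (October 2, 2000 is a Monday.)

102

October 2, 2000 is a Monday; the first Thursday on or after it is October 5, 2000 (3 days later).
From October 5, 2000 to September 18, 2002: 87 + 365 + 261 = 713 days (rest of 2000, 2001, to September 18, 2002 in 2002).
713 ÷ 7 = 101 full weeks with remainder 6, so 101 more Thursdays after the first → 102.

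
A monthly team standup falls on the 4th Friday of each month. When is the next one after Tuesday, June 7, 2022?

June 2022 starts on a Wednesday; its first Friday is the 3rd, so the 4th Friday is the 24th — June 24, 2022.
June 24, 2022 is after June 7, 2022, so that is the next one.

June 24, 2022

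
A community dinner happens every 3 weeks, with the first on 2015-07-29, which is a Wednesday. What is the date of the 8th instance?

The 8th occurrence is 7 intervals after the first: 7 × 21 = 147 days after 2015-07-29.
July has 31 days — 2 days to the end of July leaves 145.
August has 31 days (114 left).
September has 30 days (84 left).
October has 31 days (53 left).
November has 30 days (23 left).
23 days into December → 2015-12-23.

2015-12-23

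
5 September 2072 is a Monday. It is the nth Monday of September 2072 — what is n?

Day 5 falls in week ⌈5/7⌉ of the month.
Days 1–7 hold the 1st Monday, 8–14 the 2nd, 15–21 the 3rd, 22–28 the 4th, 29–31 the 5th.
5 is in the range for the 1st.

1st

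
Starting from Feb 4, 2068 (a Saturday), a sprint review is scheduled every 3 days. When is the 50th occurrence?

Jun 30, 2068

The 50th occurrence is 49 intervals after the first: 49 × 3 = 147 days after Feb 4, 2068.
Feb has 29 days — 25 days to the end of Feb leaves 122.
Mar has 31 days (91 left).
Apr has 30 days (61 left).
May has 31 days (30 left).
30 days into Jun → Jun 30, 2068.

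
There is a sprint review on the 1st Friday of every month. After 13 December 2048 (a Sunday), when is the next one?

1 January 2049

December 2048 starts on a Tuesday, so its 1st Friday is 4 December 2048 (3 days in).
That is not after 13 December 2048, so look at January 2049.
January 2049 starts on a Friday, so its 1st Friday is 1 January 2049.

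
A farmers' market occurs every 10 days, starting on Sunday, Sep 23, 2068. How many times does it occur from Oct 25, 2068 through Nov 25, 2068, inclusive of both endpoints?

Occurrences land 10·i days after Sep 23, 2068 for i = 0, 1, 2, …
Oct 25, 2068 is 32 days after the start; 32 ÷ 10 = 3 remainder 2; since the remainder is 2, round up to i = 4. First occurrence in the window: #5 on Nov 2, 2068 (4×10 = 40 days in).
Nov 25, 2068 is 63 days after the start; 63 ÷ 10 = 6 remainder 3. Last occurrence in the window: #7 on Nov 22, 2068.
Occurrences #5 through #7: 3 in total.

3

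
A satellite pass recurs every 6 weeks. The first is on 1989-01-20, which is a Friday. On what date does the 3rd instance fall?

1989-04-14

The 3rd occurrence is 2 intervals after the first: 2 × 42 = 84 days after 1989-01-20.
January has 31 days — 11 days to the end of January leaves 73.
February has 28 days (45 left).
March has 31 days (14 left).
14 days into April → 1989-04-14.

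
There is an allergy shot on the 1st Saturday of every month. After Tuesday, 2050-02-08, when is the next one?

2050-03-05

February 2050 starts on a Tuesday, so its 1st Saturday is 2050-02-05 (4 days in).
That is not after 2050-02-08, so look at March 2050.
March 2050 starts on a Tuesday, so its 1st Saturday is 2050-03-05 (4 days in).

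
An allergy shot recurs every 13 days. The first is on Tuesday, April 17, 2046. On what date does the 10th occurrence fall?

The 10th occurrence is 9 intervals after the first: 9 × 13 = 117 days after April 17, 2046.
April has 30 days — 13 days to the end of April leaves 104.
May has 31 days (73 left).
June has 30 days (43 left).
July has 31 days (12 left).
12 days into August → August 12, 2046.

August 12, 2046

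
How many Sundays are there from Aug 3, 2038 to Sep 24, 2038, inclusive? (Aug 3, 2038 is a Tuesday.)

Aug 3, 2038 is a Tuesday; the first Sunday on or after it is Aug 8, 2038 (5 days later).
From Aug 8, 2038 to Sep 24, 2038: 23 + 24 = 47 days (rest of Aug, Sep).
47 ÷ 7 = 6 full weeks with remainder 5, so 6 more Sundays after the first → 7.

7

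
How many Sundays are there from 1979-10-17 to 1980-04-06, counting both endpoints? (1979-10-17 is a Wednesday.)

1979-10-17 is a Wednesday; the first Sunday on or after it is 1979-10-21 (4 days later).
From 1979-10-21 to 1980-04-06: 10 + 30 + 31 + 31 + 29 + 31 + 6 = 168 days (rest of October, November, December, January, February, March, April).
168 ÷ 7 = 24 full weeks with remainder 0, so 24 more Sundays after the first → 25.

25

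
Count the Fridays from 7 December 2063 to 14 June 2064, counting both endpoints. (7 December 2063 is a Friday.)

28

7 December 2063 is a Friday; the first Friday on or after it is 7 December 2063.
From 7 December 2063 to 14 June 2064: 24 + 31 + 29 + 31 + 30 + 31 + 14 = 190 days (rest of December, January, February, March, April, May, June).
190 ÷ 7 = 27 full weeks with remainder 1, so 27 more Fridays after the first → 28.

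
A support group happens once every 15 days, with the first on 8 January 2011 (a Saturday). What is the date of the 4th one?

22 February 2011

The 4th occurrence is 3 intervals after the first: 3 × 15 = 45 days after 8 January 2011.
January has 31 days — 23 days to the end of January leaves 22.
22 days into February → 22 February 2011.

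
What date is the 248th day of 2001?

2001-09-05

January has 31 days (248 − 31 = 217 remain).
February has 28 days (217 − 28 = 189 remain).
March has 31 days (189 − 31 = 158 remain).
April has 30 days (158 − 30 = 128 remain).
May has 31 days (128 − 31 = 97 remain).
June has 30 days (97 − 30 = 67 remain).
July has 31 days (67 − 31 = 36 remain).
August has 31 days (36 − 31 = 5 remain).
5 into September → September 5.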